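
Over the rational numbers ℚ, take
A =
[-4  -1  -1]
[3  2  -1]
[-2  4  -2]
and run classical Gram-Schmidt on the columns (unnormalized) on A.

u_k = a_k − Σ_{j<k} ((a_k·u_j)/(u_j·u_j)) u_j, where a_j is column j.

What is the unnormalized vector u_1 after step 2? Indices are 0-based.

u_1 = (-21/29, 52/29, 120/29)

Step 1: u_0 = a_0 = (-4, 3, -2).
Step 2: u_1 = a_1 − (2/29)·u_0 = (-21/29, 52/29, 120/29).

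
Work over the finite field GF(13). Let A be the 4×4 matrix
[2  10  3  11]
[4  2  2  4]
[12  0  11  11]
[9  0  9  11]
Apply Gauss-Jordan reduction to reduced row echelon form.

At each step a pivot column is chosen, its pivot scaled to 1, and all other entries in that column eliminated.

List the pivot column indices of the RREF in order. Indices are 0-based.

[1] R0 /= 2  ⇒  (1, 5, 8, 12)
     R1 -= 4·R0  ⇒  (0, 8, 9, 8)
     R2 -= 12·R0  ⇒  (0, 5, 6, 10)
     R3 -= 9·R0  ⇒  (0, 7, 2, 7)
[2] R1 /= 8  ⇒  (0, 1, 6, 1)
     R0 -= 5·R1  ⇒  (1, 0, 4, 7)
     R2 -= 5·R1  ⇒  (0, 0, 2, 5)
     R3 -= 7·R1  ⇒  (0, 0, 12, 0)
[3] R2 /= 2  ⇒  (0, 0, 1, 9)
     R0 -= 4·R2  ⇒  (1, 0, 0, 10)
     R1 -= 6·R2  ⇒  (0, 1, 0, 12)
     R3 -= 12·R2  ⇒  (0, 0, 0, 9)
[4] R3 /= 9  ⇒  (0, 0, 0, 1)
     R0 -= 10·R3  ⇒  (1, 0, 0, 0)
     R1 -= 12·R3  ⇒  (0, 1, 0, 0)
     R2 -= 9·R3  ⇒  (0, 0, 1, 0)

pivot columns: 0, 1, 2, 3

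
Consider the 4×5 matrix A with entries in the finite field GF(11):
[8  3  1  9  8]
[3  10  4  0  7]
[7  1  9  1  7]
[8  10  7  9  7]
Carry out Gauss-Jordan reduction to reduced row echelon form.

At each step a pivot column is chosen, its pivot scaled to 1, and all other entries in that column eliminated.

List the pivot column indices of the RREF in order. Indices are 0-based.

step 1: normalize row 0 (÷8) = (1, 10, 7, 8, 1)
  row 1: subtract 3×row0 = (0, 2, 5, 9, 4)
  row 2: subtract 7×row0 = (0, 8, 4, 0, 0)
  row 3: subtract 8×row0 = (0, 7, 6, 0, 10)
step 2: normalize row 1 (÷2) = (0, 1, 8, 10, 2)
  row 0: subtract 10×row1 = (1, 0, 4, 7, 3)
  row 2: subtract 8×row1 = (0, 0, 6, 8, 6)
  row 3: subtract 7×row1 = (0, 0, 5, 7, 7)
step 3: normalize row 2 (÷6) = (0, 0, 1, 5, 1)
  row 0: subtract 4×row2 = (1, 0, 0, 9, 10)
  row 1: subtract 8×row2 = (0, 1, 0, 3, 5)
  row 3: subtract 5×row2 = (0, 0, 0, 4, 2)
step 4: normalize row 3 (÷4) = (0, 0, 0, 1, 6)
  row 0: subtract 9×row3 = (1, 0, 0, 0, 0)
  row 1: subtract 3×row3 = (0, 1, 0, 0, 9)
  row 2: subtract 5×row3 = (0, 0, 1, 0, 4)

pivot columns: 0, 1, 2, 3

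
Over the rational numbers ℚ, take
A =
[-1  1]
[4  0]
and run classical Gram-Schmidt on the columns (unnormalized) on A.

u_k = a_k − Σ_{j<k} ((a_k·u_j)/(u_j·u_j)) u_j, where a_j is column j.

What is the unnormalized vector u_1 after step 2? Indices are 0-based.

u_1 = (16/17, 4/17)

Step 1: u_0 = a_0 = (-1, 4).
Step 2: u_1 = a_1 − (-1/17)·u_0 = (16/17, 4/17).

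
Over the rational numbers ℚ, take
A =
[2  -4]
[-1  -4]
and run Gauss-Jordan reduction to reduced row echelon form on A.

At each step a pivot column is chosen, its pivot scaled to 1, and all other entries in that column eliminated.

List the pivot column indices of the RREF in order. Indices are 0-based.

[1] R0 /= 2  ⇒  (1, -2)
     R1 -= -1·R0  ⇒  (0, -6)
[2] R1 /= -6  ⇒  (0, 1)
     R0 -= -2·R1  ⇒  (1, 0)

pivot columns: 0, 1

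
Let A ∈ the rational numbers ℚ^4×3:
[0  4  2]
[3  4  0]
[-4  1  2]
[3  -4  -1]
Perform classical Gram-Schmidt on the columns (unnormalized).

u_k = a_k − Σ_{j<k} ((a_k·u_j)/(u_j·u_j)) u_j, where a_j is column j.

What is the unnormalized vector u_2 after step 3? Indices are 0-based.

Step 1: u_0 = a_0 = (0, 3, -4, 3).
Step 2: u_1 = a_1 − (-2/17)·u_0 = (4, 74/17, 9/17, -62/17).
Step 3: u_2 = a_2 − (-11/34)·u_0 − (72/275)·u_1 = (262/275, -93/550, 156/275, 509/550).

u_2 = (262/275, -93/550, 156/275, 509/550)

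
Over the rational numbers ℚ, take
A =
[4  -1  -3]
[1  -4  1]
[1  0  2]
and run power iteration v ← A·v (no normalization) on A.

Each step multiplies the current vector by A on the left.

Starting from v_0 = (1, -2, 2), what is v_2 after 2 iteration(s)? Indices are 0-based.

v_2 = (-26, -39, 10)

v_0 = (1, -2, 2).
v_1 = A·v_0 = (0, 11, 5).
v_2 = A·v_1 = (-26, -39, 10).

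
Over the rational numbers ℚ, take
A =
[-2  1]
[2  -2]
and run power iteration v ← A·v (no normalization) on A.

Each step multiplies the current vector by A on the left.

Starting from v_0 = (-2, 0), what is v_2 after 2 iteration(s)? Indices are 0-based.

v_0 = (-2, 0).
v_1 = A·v_0 = (4, -4).
v_2 = A·v_1 = (-12, 16).

v_2 = (-12, 16)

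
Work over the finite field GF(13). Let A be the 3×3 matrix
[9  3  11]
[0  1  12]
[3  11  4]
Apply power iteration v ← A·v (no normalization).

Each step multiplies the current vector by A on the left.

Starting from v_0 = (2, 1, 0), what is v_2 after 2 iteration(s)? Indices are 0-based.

v_0 = (2, 1, 0).
v_1 = A·v_0 = (8, 1, 4).
v_2 = A·v_1 = (2, 10, 12).

v_2 = (2, 10, 12)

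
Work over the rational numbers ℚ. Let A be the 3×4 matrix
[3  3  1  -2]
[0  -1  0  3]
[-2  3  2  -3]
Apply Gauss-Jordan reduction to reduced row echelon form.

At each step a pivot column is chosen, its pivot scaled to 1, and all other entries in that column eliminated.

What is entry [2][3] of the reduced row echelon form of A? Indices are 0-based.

M[2][3] = 4

pivot(0,0)=3: scale R0 → (1, 1, 1/3, -2/3)
  clear (2,0): R2 −= (-2)R0 → (0, 5, 8/3, -13/3)
pivot(1,1)=-1: scale R1 → (0, 1, 0, -3)
  clear (0,1): R0 −= (1)R1 → (1, 0, 1/3, 7/3)
  clear (2,1): R2 −= (5)R1 → (0, 0, 8/3, 32/3)
pivot(2,2)=8/3: scale R2 → (0, 0, 1, 4)
  clear (0,2): R0 −= (1/3)R2 → (1, 0, 0, 1)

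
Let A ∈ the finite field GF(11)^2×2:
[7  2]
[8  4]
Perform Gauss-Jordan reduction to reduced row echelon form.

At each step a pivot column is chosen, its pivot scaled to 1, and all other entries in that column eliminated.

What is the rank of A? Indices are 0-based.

rank = 2

pivot(0,0)=7: scale R0 → (1, 5)
  clear (1,0): R1 −= (8)R0 → (0, 8)
pivot(1,1)=8: scale R1 → (0, 1)
  clear (0,1): R0 −= (5)R1 → (1, 0)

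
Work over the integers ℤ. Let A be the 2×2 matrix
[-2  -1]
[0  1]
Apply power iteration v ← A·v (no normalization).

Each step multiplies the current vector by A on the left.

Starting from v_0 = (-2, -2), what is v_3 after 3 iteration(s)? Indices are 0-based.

v_3 = (22, -2)

v_0 = (-2, -2).
v_1 = A·v_0 = (6, -2).
v_2 = A·v_1 = (-10, -2).
v_3 = A·v_2 = (22, -2).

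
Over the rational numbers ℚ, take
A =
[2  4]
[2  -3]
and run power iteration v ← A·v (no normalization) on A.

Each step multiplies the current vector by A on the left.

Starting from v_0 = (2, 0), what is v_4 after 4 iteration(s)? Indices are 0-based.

v_4 = (304, -116)

v_0 = (2, 0).
v_1 = A·v_0 = (4, 4).
v_2 = A·v_1 = (24, -4).
v_3 = A·v_2 = (32, 60).
v_4 = A·v_3 = (304, -116).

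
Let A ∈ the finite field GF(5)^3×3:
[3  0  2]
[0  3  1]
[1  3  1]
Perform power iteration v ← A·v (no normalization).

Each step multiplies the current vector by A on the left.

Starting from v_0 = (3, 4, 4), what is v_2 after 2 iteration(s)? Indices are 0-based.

v_0 = (3, 4, 4).
v_1 = A·v_0 = (2, 1, 4).
v_2 = A·v_1 = (4, 2, 4).

v_2 = (4, 2, 4)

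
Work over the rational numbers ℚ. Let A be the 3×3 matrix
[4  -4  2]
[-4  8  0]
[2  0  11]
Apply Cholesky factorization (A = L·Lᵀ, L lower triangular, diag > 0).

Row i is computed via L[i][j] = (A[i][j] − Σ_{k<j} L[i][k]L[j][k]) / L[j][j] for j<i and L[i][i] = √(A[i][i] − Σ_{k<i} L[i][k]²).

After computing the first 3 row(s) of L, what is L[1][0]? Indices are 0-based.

L[1][0] = -2

Step 1: L[0][0] = √(4) = 2.
  L[1][0] = (-4) / L[0][0] = -2.
Step 2: L[1][1] = √(4) = 2.
  L[2][0] = (2) / L[0][0] = 1.
  L[2][1] = (2) / L[1][1] = 1.
Step 3: L[2][2] = √(9) = 3.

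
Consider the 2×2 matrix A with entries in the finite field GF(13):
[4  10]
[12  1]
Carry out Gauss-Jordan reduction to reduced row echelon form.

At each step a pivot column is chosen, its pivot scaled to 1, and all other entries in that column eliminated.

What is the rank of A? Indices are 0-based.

rank = 2

[1] R0 /= 4  ⇒  (1, 9)
     R1 -= 12·R0  ⇒  (0, 10)
[2] R1 /= 10  ⇒  (0, 1)
     R0 -= 9·R1  ⇒  (1, 0)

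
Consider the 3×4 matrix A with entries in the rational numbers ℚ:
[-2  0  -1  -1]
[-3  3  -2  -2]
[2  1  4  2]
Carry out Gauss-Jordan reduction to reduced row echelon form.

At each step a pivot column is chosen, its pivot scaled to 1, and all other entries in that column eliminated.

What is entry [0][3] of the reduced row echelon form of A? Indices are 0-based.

M[0][3] = 6/19

[1] R0 /= -2  ⇒  (1, 0, 1/2, 1/2)
     R1 -= -3·R0  ⇒  (0, 3, -1/2, -1/2)
     R2 -= 2·R0  ⇒  (0, 1, 3, 1)
[2] R1 /= 3  ⇒  (0, 1, -1/6, -1/6)
     R2 -= 1·R1  ⇒  (0, 0, 19/6, 7/6)
[3] R2 /= 19/6  ⇒  (0, 0, 1, 7/19)
     R0 -= 1/2·R2  ⇒  (1, 0, 0, 6/19)
     R1 -= -1/6·R2  ⇒  (0, 1, 0, -2/19)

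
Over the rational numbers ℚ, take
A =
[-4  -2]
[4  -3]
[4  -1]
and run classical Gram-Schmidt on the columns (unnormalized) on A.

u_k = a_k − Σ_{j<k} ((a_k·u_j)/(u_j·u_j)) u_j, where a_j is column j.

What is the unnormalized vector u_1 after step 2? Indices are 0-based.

u_1 = (-8/3, -7/3, -1/3)

Step 1: u_0 = a_0 = (-4, 4, 4).
Step 2: u_1 = a_1 − (-1/6)·u_0 = (-8/3, -7/3, -1/3).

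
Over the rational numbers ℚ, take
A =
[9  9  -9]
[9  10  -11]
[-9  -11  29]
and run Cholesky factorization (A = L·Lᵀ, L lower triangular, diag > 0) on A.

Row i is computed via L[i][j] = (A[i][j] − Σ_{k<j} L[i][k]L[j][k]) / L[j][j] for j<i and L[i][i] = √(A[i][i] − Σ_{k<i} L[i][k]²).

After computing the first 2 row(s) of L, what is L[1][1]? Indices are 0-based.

L[1][1] = 1

Step 1: L[0][0] = √(9) = 3.
  L[1][0] = (9) / L[0][0] = 3.
Step 2: L[1][1] = √(1) = 1.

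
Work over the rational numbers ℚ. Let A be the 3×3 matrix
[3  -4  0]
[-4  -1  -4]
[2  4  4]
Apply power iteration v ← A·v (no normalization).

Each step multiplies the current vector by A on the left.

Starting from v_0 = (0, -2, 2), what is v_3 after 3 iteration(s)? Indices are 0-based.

v_3 = (248, -134, -40)

v_0 = (0, -2, 2).
v_1 = A·v_0 = (8, -6, 0).
v_2 = A·v_1 = (48, -26, -8).
v_3 = A·v_2 = (248, -134, -40).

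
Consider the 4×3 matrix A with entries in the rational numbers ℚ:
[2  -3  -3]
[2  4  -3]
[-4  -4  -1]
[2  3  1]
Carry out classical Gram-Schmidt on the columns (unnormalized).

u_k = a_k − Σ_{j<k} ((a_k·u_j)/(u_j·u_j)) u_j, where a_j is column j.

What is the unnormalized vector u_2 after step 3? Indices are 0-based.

Step 1: u_0 = a_0 = (2, 2, -4, 2).
Step 2: u_1 = a_1 − (6/7)·u_0 = (-33/7, 16/7, -4/7, 9/7).
Step 3: u_2 = a_2 − (-3/14)·u_0 − (32/103)·u_1 = (-114/103, -338/103, -173/103, 106/103).

u_2 = (-114/103, -338/103, -173/103, 106/103)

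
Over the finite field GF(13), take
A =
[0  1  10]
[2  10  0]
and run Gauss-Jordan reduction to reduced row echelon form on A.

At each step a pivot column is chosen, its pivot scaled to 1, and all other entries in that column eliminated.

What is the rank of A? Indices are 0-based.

rank = 2

step 1: exchange rows 0,1
step 1: normalize row 0 (÷2) = (1, 5, 0)
step 2: normalize row 1 (÷1) = (0, 1, 10)
  row 0: subtract 5×row1 = (1, 0, 2)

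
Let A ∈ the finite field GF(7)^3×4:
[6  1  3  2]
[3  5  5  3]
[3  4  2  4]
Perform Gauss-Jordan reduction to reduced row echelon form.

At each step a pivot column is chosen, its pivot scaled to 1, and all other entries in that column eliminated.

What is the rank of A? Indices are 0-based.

rank = 3

pivot(0,0)=6: scale R0 → (1, 6, 4, 5)
  clear (1,0): R1 −= (3)R0 → (0, 1, 0, 2)
  clear (2,0): R2 −= (3)R0 → (0, 0, 4, 3)
pivot(1,1)=1: scale R1 → (0, 1, 0, 2)
  clear (0,1): R0 −= (6)R1 → (1, 0, 4, 0)
pivot(2,2)=4: scale R2 → (0, 0, 1, 6)
  clear (0,2): R0 −= (4)R2 → (1, 0, 0, 4)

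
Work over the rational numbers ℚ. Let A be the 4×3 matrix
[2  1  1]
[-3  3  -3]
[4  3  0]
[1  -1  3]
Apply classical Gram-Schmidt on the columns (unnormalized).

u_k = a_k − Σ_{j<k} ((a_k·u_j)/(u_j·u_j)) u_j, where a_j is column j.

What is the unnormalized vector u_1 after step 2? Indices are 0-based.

u_1 = (11/15, 17/5, 37/15, -17/15)

Step 1: u_0 = a_0 = (2, -3, 4, 1).
Step 2: u_1 = a_1 − (2/15)·u_0 = (11/15, 17/5, 37/15, -17/15).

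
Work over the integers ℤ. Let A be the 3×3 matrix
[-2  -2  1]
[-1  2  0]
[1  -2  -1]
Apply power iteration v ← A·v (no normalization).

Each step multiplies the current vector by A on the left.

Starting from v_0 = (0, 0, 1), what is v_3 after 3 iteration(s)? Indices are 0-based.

v_3 = (10, 1, -3)

v_0 = (0, 0, 1).
v_1 = A·v_0 = (1, 0, -1).
v_2 = A·v_1 = (-3, -1, 2).
v_3 = A·v_2 = (10, 1, -3).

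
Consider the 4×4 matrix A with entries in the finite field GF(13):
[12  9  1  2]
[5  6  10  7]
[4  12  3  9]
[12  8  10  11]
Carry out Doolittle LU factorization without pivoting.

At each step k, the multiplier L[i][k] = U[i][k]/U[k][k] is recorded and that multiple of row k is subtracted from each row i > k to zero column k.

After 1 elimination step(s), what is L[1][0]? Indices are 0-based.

L[1][0] = 8

k=0: U[0][0]=12
  eliminate (1,0): mult=8, new row 1: (0, 12, 2, 4); set L[1][0]=8
  eliminate (2,0): mult=9, new row 2: (0, 9, 7, 4); set L[2][0]=9
  eliminate (3,0): mult=1, new row 3: (0, 12, 9, 9); set L[3][0]=1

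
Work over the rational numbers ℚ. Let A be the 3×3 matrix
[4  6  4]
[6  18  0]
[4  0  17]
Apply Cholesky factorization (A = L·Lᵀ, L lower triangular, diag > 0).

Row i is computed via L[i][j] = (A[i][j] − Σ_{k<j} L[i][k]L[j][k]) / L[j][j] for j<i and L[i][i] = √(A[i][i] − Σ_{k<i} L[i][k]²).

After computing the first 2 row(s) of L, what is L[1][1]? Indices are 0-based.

L[1][1] = 3

Step 1: L[0][0] = √(4) = 2.
  L[1][0] = (6) / L[0][0] = 3.
Step 2: L[1][1] = √(9) = 3.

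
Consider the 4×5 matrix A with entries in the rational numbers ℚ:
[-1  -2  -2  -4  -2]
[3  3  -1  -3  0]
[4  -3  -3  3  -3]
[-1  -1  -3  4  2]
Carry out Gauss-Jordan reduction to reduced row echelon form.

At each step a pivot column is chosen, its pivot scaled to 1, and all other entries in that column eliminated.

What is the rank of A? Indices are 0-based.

step 1: normalize row 0 (÷-1) = (1, 2, 2, 4, 2)
  row 1: subtract 3×row0 = (0, -3, -7, -15, -6)
  row 2: subtract 4×row0 = (0, -11, -11, -13, -11)
  row 3: subtract -1×row0 = (0, 1, -1, 8, 4)
step 2: normalize row 1 (÷-3) = (0, 1, 7/3, 5, 2)
  row 0: subtract 2×row1 = (1, 0, -8/3, -6, -2)
  row 2: subtract -11×row1 = (0, 0, 44/3, 42, 11)
  row 3: subtract 1×row1 = (0, 0, -10/3, 3, 2)
step 3: normalize row 2 (÷44/3) = (0, 0, 1, 63/22, 3/4)
  row 0: subtract -8/3×row2 = (1, 0, 0, 18/11, 0)
  row 1: subtract 7/3×row2 = (0, 1, 0, -37/22, 1/4)
  row 3: subtract -10/3×row2 = (0, 0, 0, 138/11, 9/2)
step 4: normalize row 3 (÷138/11) = (0, 0, 0, 1, 33/92)
  row 0: subtract 18/11×row3 = (1, 0, 0, 0, -27/46)
  row 1: subtract -37/22×row3 = (0, 1, 0, 0, 157/184)
  row 2: subtract 63/22×row3 = (0, 0, 1, 0, -51/184)

rank = 4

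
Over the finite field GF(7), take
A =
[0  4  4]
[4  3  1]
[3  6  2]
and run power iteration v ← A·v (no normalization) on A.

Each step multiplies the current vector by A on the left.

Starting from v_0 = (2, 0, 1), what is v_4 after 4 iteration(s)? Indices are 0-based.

v_4 = (6, 4, 1)

v_0 = (2, 0, 1).
v_1 = A·v_0 = (4, 2, 1).
v_2 = A·v_1 = (5, 2, 5).
v_3 = A·v_2 = (0, 3, 2).
v_4 = A·v_3 = (6, 4, 1).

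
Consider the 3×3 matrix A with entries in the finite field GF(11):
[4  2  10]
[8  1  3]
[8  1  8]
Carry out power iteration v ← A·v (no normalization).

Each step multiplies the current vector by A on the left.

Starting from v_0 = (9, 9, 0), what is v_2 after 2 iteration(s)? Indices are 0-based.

v_2 = (0, 8, 6)

v_0 = (9, 9, 0).
v_1 = A·v_0 = (10, 4, 4).
v_2 = A·v_1 = (0, 8, 6).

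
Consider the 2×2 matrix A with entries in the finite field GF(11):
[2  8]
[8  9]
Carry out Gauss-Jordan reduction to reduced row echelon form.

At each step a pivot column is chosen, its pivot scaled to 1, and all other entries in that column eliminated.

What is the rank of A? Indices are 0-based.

rank = 2

[1] R0 /= 2  ⇒  (1, 4)
     R1 -= 8·R0  ⇒  (0, 10)
[2] R1 /= 10  ⇒  (0, 1)
     R0 -= 4·R1  ⇒  (1, 0)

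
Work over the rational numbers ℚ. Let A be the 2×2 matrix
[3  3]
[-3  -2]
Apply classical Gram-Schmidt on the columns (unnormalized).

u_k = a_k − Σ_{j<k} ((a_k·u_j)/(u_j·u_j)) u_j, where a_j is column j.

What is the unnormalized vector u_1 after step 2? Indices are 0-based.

Step 1: u_0 = a_0 = (3, -3).
Step 2: u_1 = a_1 − (5/6)·u_0 = (1/2, 1/2).

u_1 = (1/2, 1/2)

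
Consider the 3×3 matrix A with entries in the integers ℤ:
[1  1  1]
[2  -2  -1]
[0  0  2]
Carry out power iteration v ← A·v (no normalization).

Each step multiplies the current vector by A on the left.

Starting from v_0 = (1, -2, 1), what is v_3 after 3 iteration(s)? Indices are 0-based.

v_0 = (1, -2, 1).
v_1 = A·v_0 = (0, 5, 2).
v_2 = A·v_1 = (7, -12, 4).
v_3 = A·v_2 = (-1, 34, 8).

v_3 = (-1, 34, 8)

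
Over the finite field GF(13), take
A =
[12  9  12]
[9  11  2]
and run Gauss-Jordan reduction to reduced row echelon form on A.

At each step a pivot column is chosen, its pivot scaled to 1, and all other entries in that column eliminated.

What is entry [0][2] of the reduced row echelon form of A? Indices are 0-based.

M[0][2] = 3

step 1: normalize row 0 (÷12) = (1, 4, 1)
  row 1: subtract 9×row0 = (0, 1, 6)
step 2: normalize row 1 (÷1) = (0, 1, 6)
  row 0: subtract 4×row1 = (1, 0, 3)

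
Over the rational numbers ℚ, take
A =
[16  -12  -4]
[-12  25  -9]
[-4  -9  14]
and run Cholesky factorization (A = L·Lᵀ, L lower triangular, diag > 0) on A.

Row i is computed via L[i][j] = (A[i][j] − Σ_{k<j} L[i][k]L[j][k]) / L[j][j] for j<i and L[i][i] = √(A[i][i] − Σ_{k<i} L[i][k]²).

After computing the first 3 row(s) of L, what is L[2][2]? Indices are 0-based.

L[2][2] = 2

Step 1: L[0][0] = √(16) = 4.
  L[1][0] = (-12) / L[0][0] = -3.
Step 2: L[1][1] = √(16) = 4.
  L[2][0] = (-4) / L[0][0] = -1.
  L[2][1] = (-12) / L[1][1] = -3.
Step 3: L[2][2] = √(4) = 2.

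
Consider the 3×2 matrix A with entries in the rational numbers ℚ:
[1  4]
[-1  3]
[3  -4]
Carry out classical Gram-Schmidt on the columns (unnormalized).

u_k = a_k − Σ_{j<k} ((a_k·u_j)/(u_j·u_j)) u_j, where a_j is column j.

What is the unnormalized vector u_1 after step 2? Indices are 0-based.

u_1 = (5, 2, -1)

Step 1: u_0 = a_0 = (1, -1, 3).
Step 2: u_1 = a_1 − (-1)·u_0 = (5, 2, -1).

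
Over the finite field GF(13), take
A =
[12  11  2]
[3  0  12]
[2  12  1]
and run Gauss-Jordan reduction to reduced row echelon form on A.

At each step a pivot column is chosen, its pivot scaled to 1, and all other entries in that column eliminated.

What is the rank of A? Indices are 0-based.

rank = 3

step 1: normalize row 0 (÷12) = (1, 2, 11)
  row 1: subtract 3×row0 = (0, 7, 5)
  row 2: subtract 2×row0 = (0, 8, 5)
step 2: normalize row 1 (÷7) = (0, 1, 10)
  row 0: subtract 2×row1 = (1, 0, 4)
  row 2: subtract 8×row1 = (0, 0, 3)
step 3: normalize row 2 (÷3) = (0, 0, 1)
  row 0: subtract 4×row2 = (1, 0, 0)
  row 1: subtract 10×row2 = (0, 1, 0)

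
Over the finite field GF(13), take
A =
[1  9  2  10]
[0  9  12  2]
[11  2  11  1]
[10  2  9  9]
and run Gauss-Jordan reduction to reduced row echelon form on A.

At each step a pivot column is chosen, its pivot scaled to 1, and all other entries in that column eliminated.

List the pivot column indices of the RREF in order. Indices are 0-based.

pivot columns: 0, 1, 2, 3

step 1: normalize row 0 (÷1) = (1, 9, 2, 10)
  row 2: subtract 11×row0 = (0, 7, 2, 8)
  row 3: subtract 10×row0 = (0, 3, 2, 0)
step 2: normalize row 1 (÷9) = (0, 1, 10, 6)
  row 0: subtract 9×row1 = (1, 0, 3, 8)
  row 2: subtract 7×row1 = (0, 0, 10, 5)
  row 3: subtract 3×row1 = (0, 0, 11, 8)
step 3: normalize row 2 (÷10) = (0, 0, 1, 7)
  row 0: subtract 3×row2 = (1, 0, 0, 0)
  row 1: subtract 10×row2 = (0, 1, 0, 1)
  row 3: subtract 11×row2 = (0, 0, 0, 9)
step 4: normalize row 3 (÷9) = (0, 0, 0, 1)
  row 1: subtract 1×row3 = (0, 1, 0, 0)
  row 2: subtract 7×row3 = (0, 0, 1, 0)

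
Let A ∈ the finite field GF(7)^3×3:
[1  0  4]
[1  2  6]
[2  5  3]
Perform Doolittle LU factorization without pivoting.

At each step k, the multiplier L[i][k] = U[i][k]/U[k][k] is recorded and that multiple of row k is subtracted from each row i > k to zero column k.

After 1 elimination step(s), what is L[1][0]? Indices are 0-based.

L[1][0] = 1

Step 1: pivot at (0,0) is 1.
  row1 ← row1 − (1)·row0  ⇒  L[1][0]=1, U row1=(0, 2, 2)
  row2 ← row2 − (2)·row0  ⇒  L[2][0]=2, U row2=(0, 5, 2)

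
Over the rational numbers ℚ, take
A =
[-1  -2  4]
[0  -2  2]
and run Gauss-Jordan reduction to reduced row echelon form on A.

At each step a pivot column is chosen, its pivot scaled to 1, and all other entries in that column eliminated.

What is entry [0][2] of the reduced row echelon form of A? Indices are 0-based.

M[0][2] = -2

step 1: normalize row 0 (÷-1) = (1, 2, -4)
step 2: normalize row 1 (÷-2) = (0, 1, -1)
  row 0: subtract 2×row1 = (1, 0, -2)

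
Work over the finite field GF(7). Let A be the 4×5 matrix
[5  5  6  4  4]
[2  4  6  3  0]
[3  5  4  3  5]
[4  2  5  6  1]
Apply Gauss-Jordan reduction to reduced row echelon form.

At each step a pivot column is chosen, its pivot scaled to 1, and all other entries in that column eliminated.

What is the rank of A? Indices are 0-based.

rank = 4

pivot(0,0)=5: scale R0 → (1, 1, 4, 5, 5)
  clear (1,0): R1 −= (2)R0 → (0, 2, 5, 0, 4)
  clear (2,0): R2 −= (3)R0 → (0, 2, 6, 2, 4)
  clear (3,0): R3 −= (4)R0 → (0, 5, 3, 0, 2)
pivot(1,1)=2: scale R1 → (0, 1, 6, 0, 2)
  clear (0,1): R0 −= (1)R1 → (1, 0, 5, 5, 3)
  clear (2,1): R2 −= (2)R1 → (0, 0, 1, 2, 0)
  clear (3,1): R3 −= (5)R1 → (0, 0, 1, 0, 6)
pivot(2,2)=1: scale R2 → (0, 0, 1, 2, 0)
  clear (0,2): R0 −= (5)R2 → (1, 0, 0, 2, 3)
  clear (1,2): R1 −= (6)R2 → (0, 1, 0, 2, 2)
  clear (3,2): R3 −= (1)R2 → (0, 0, 0, 5, 6)
pivot(3,3)=5: scale R3 → (0, 0, 0, 1, 4)
  clear (0,3): R0 −= (2)R3 → (1, 0, 0, 0, 2)
  clear (1,3): R1 −= (2)R3 → (0, 1, 0, 0, 1)
  clear (2,3): R2 −= (2)R3 → (0, 0, 1, 0, 6)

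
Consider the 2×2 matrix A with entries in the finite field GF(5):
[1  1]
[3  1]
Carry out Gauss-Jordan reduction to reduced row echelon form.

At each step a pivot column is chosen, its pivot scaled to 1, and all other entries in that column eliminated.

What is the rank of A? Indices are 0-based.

rank = 2

step 1: normalize row 0 (÷1) = (1, 1)
  row 1: subtract 3×row0 = (0, 3)
step 2: normalize row 1 (÷3) = (0, 1)
  row 0: subtract 1×row1 = (1, 0)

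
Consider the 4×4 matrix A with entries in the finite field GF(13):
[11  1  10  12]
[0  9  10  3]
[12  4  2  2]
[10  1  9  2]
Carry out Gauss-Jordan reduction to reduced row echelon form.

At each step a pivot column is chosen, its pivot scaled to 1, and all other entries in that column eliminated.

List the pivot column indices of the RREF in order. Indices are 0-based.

pivot(0,0)=11: scale R0 → (1, 6, 8, 7)
  clear (2,0): R2 −= (12)R0 → (0, 10, 10, 9)
  clear (3,0): R3 −= (10)R0 → (0, 6, 7, 10)
pivot(1,1)=9: scale R1 → (0, 1, 4, 9)
  clear (0,1): R0 −= (6)R1 → (1, 0, 10, 5)
  clear (2,1): R2 −= (10)R1 → (0, 0, 9, 10)
  clear (3,1): R3 −= (6)R1 → (0, 0, 9, 8)
pivot(2,2)=9: scale R2 → (0, 0, 1, 4)
  clear (0,2): R0 −= (10)R2 → (1, 0, 0, 4)
  clear (1,2): R1 −= (4)R2 → (0, 1, 0, 6)
  clear (3,2): R3 −= (9)R2 → (0, 0, 0, 11)
pivot(3,3)=11: scale R3 → (0, 0, 0, 1)
  clear (0,3): R0 −= (4)R3 → (1, 0, 0, 0)
  clear (1,3): R1 −= (6)R3 → (0, 1, 0, 0)
  clear (2,3): R2 −= (4)R3 → (0, 0, 1, 0)

pivot columns: 0, 1, 2, 3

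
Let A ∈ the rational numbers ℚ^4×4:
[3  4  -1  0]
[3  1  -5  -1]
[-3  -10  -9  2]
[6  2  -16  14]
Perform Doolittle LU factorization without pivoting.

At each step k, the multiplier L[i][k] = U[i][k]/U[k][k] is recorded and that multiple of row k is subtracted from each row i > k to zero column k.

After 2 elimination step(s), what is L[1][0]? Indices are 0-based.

[col 0] pivot 3
  R1 -= 1*R0 → (0, -3, -4, -1)  (L[1][0] := 1)
  R2 -= -1*R0 → (0, -6, -10, 2)  (L[2][0] := -1)
  R3 -= 2*R0 → (0, -6, -14, 14)  (L[3][0] := 2)
[col 1] pivot -3
  R2 -= 2*R1 → (0, 0, -2, 4)  (L[2][1] := 2)
  R3 -= 2*R1 → (0, 0, -6, 16)  (L[3][1] := 2)

L[1][0] = 1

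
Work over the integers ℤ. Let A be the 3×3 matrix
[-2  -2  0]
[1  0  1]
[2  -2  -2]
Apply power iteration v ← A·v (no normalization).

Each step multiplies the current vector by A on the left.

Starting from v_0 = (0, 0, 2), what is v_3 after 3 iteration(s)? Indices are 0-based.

v_0 = (0, 0, 2).
v_1 = A·v_0 = (0, 2, -4).
v_2 = A·v_1 = (-4, -4, 4).
v_3 = A·v_2 = (16, 0, -8).

v_3 = (16, 0, -8)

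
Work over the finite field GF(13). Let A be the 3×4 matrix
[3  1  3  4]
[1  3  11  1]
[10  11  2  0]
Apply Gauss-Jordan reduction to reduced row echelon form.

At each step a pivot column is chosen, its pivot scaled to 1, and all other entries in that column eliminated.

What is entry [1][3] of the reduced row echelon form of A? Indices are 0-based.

[1] R0 /= 3  ⇒  (1, 9, 1, 10)
     R1 -= 1·R0  ⇒  (0, 7, 10, 4)
     R2 -= 10·R0  ⇒  (0, 12, 5, 4)
[2] R1 /= 7  ⇒  (0, 1, 7, 8)
     R0 -= 9·R1  ⇒  (1, 0, 3, 3)
     R2 -= 12·R1  ⇒  (0, 0, 12, 12)
[3] R2 /= 12  ⇒  (0, 0, 1, 1)
     R0 -= 3·R2  ⇒  (1, 0, 0, 0)
     R1 -= 7·R2  ⇒  (0, 1, 0, 1)

M[1][3] = 1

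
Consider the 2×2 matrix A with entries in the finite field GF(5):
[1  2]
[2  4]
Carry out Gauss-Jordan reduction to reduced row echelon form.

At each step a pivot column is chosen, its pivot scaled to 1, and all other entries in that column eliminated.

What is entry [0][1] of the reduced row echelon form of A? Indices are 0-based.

pivot(0,0)=1: scale R0 → (1, 2)
  clear (1,0): R1 −= (2)R0 → (0, 0)
col 1: no nonzero at/below row 1; advance.

M[0][1] = 2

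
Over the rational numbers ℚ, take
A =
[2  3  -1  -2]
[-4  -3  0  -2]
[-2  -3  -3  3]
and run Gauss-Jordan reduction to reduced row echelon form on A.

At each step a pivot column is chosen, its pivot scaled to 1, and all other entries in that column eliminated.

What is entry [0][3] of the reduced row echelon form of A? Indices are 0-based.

pivot(0,0)=2: scale R0 → (1, 3/2, -1/2, -1)
  clear (1,0): R1 −= (-4)R0 → (0, 3, -2, -6)
  clear (2,0): R2 −= (-2)R0 → (0, 0, -4, 1)
pivot(1,1)=3: scale R1 → (0, 1, -2/3, -2)
  clear (0,1): R0 −= (3/2)R1 → (1, 0, 1/2, 2)
pivot(2,2)=-4: scale R2 → (0, 0, 1, -1/4)
  clear (0,2): R0 −= (1/2)R2 → (1, 0, 0, 17/8)
  clear (1,2): R1 −= (-2/3)R2 → (0, 1, 0, -13/6)

M[0][3] = 17/8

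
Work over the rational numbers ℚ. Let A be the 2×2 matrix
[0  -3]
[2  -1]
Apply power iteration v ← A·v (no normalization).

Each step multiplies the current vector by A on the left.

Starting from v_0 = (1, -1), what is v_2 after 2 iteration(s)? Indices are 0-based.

v_2 = (-9, 3)

v_0 = (1, -1).
v_1 = A·v_0 = (3, 3).
v_2 = A·v_1 = (-9, 3).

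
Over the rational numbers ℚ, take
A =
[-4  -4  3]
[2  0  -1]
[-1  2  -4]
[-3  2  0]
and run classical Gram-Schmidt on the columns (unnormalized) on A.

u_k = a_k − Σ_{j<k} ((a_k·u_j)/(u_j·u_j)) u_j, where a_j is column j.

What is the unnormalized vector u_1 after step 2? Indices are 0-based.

u_1 = (-44/15, -8/15, 34/15, 14/5)

Step 1: u_0 = a_0 = (-4, 2, -1, -3).
Step 2: u_1 = a_1 − (4/15)·u_0 = (-44/15, -8/15, 34/15, 14/5).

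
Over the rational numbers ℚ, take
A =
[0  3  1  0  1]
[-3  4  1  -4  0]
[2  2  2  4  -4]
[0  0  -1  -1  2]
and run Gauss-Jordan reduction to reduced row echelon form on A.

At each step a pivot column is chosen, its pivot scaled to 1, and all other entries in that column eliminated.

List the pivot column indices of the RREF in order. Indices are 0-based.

pivot columns: 0, 1, 2, 3

[1] R0 <-> R1
[1] R0 /= -3  ⇒  (1, -4/3, -1/3, 4/3, 0)
     R2 -= 2·R0  ⇒  (0, 14/3, 8/3, 4/3, -4)
[2] R1 /= 3  ⇒  (0, 1, 1/3, 0, 1/3)
     R0 -= -4/3·R1  ⇒  (1, 0, 1/9, 4/3, 4/9)
     R2 -= 14/3·R1  ⇒  (0, 0, 10/9, 4/3, -50/9)
[3] R2 /= 10/9  ⇒  (0, 0, 1, 6/5, -5)
     R0 -= 1/9·R2  ⇒  (1, 0, 0, 6/5, 1)
     R1 -= 1/3·R2  ⇒  (0, 1, 0, -2/5, 2)
     R3 -= -1·R2  ⇒  (0, 0, 0, 1/5, -3)
[4] R3 /= 1/5  ⇒  (0, 0, 0, 1, -15)
     R0 -= 6/5·R3  ⇒  (1, 0, 0, 0, 19)
     R1 -= -2/5·R3  ⇒  (0, 1, 0, 0, -4)
     R2 -= 6/5·R3  ⇒  (0, 0, 1, 0, 13)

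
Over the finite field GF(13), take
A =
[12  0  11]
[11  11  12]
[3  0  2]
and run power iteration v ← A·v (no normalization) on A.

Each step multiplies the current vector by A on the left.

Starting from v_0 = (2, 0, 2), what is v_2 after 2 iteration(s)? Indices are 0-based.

v_2 = (12, 1, 2)

v_0 = (2, 0, 2).
v_1 = A·v_0 = (7, 7, 10).
v_2 = A·v_1 = (12, 1, 2).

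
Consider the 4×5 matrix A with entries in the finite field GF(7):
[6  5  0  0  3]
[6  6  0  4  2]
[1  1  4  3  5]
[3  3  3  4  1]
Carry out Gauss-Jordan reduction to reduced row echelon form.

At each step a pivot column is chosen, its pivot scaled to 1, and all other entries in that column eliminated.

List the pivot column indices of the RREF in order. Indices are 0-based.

pivot columns: 0, 1, 2, 3

[1] R0 /= 6  ⇒  (1, 2, 0, 0, 4)
     R1 -= 6·R0  ⇒  (0, 1, 0, 4, 6)
     R2 -= 1·R0  ⇒  (0, 6, 4, 3, 1)
     R3 -= 3·R0  ⇒  (0, 4, 3, 4, 3)
[2] R1 /= 1  ⇒  (0, 1, 0, 4, 6)
     R0 -= 2·R1  ⇒  (1, 0, 0, 6, 6)
     R2 -= 6·R1  ⇒  (0, 0, 4, 0, 0)
     R3 -= 4·R1  ⇒  (0, 0, 3, 2, 0)
[3] R2 /= 4  ⇒  (0, 0, 1, 0, 0)
     R3 -= 3·R2  ⇒  (0, 0, 0, 2, 0)
[4] R3 /= 2  ⇒  (0, 0, 0, 1, 0)
     R0 -= 6·R3  ⇒  (1, 0, 0, 0, 6)
     R1 -= 4·R3  ⇒  (0, 1, 0, 0, 6)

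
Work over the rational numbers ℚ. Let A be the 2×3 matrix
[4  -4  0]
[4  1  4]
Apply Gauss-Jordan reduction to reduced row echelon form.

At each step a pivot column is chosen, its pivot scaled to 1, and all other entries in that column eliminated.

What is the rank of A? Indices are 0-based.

rank = 2

step 1: normalize row 0 (÷4) = (1, -1, 0)
  row 1: subtract 4×row0 = (0, 5, 4)
step 2: normalize row 1 (÷5) = (0, 1, 4/5)
  row 0: subtract -1×row1 = (1, 0, 4/5)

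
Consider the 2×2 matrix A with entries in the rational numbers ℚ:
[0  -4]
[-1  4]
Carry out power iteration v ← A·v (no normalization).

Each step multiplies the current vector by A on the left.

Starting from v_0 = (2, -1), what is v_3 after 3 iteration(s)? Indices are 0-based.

v_3 = (112, -136)

v_0 = (2, -1).
v_1 = A·v_0 = (4, -6).
v_2 = A·v_1 = (24, -28).
v_3 = A·v_2 = (112, -136).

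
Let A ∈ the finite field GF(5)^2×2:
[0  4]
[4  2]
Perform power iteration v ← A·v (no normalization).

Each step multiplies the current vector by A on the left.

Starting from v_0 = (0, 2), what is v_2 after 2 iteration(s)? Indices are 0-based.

v_0 = (0, 2).
v_1 = A·v_0 = (3, 4).
v_2 = A·v_1 = (1, 0).

v_2 = (1, 0)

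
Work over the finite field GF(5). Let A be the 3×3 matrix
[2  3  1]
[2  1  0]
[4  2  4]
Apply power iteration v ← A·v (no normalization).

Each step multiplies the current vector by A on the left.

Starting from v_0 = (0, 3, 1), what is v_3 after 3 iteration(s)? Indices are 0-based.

v_0 = (0, 3, 1).
v_1 = A·v_0 = (0, 3, 0).
v_2 = A·v_1 = (4, 3, 1).
v_3 = A·v_2 = (3, 1, 1).

v_3 = (3, 1, 1)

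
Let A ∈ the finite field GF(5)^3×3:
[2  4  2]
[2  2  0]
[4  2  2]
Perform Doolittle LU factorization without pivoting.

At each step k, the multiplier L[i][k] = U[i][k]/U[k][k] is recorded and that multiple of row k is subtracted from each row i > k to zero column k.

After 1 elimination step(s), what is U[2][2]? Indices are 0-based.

U[2][2] = 3

[col 0] pivot 2
  R1 -= 1*R0 → (0, 3, 3)  (L[1][0] := 1)
  R2 -= 2*R0 → (0, 4, 3)  (L[2][0] := 2)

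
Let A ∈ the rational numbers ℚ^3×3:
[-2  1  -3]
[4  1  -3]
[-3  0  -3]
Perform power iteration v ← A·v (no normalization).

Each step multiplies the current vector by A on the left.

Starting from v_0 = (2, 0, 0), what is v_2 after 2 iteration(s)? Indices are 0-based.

v_0 = (2, 0, 0).
v_1 = A·v_0 = (-4, 8, -6).
v_2 = A·v_1 = (34, 10, 30).

v_2 = (34, 10, 30)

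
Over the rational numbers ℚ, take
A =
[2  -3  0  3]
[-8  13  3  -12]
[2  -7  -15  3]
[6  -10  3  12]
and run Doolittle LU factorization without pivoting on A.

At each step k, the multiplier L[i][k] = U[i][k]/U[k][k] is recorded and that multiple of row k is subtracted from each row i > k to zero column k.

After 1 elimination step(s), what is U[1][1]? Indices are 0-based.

Step 1: pivot at (0,0) is 2.
  row1 ← row1 − (-4)·row0  ⇒  L[1][0]=-4, U row1=(0, 1, 3, 0)
  row2 ← row2 − (1)·row0  ⇒  L[2][0]=1, U row2=(0, -4, -15, 0)
  row3 ← row3 − (3)·row0  ⇒  L[3][0]=3, U row3=(0, -1, 3, 3)

U[1][1] = 1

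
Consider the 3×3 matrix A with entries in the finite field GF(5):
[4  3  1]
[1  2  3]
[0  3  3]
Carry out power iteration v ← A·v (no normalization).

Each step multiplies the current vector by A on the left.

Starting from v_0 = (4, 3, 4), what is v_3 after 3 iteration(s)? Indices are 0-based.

v_3 = (4, 2, 0)

v_0 = (4, 3, 4).
v_1 = A·v_0 = (4, 2, 1).
v_2 = A·v_1 = (3, 1, 4).
v_3 = A·v_2 = (4, 2, 0).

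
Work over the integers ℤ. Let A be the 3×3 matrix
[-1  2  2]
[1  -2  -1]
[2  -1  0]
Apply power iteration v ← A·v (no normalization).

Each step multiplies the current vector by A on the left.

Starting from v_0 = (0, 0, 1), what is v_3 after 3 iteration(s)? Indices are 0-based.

v_3 = (22, -17, -12)

v_0 = (0, 0, 1).
v_1 = A·v_0 = (2, -1, 0).
v_2 = A·v_1 = (-4, 4, 5).
v_3 = A·v_2 = (22, -17, -12).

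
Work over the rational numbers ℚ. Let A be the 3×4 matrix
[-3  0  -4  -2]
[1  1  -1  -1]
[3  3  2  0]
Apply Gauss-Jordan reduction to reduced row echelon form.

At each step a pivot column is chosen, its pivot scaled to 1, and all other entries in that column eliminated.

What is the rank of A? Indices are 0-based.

rank = 3

pivot(0,0)=-3: scale R0 → (1, 0, 4/3, 2/3)
  clear (1,0): R1 −= (1)R0 → (0, 1, -7/3, -5/3)
  clear (2,0): R2 −= (3)R0 → (0, 3, -2, -2)
pivot(1,1)=1: scale R1 → (0, 1, -7/3, -5/3)
  clear (2,1): R2 −= (3)R1 → (0, 0, 5, 3)
pivot(2,2)=5: scale R2 → (0, 0, 1, 3/5)
  clear (0,2): R0 −= (4/3)R2 → (1, 0, 0, -2/15)
  clear (1,2): R1 −= (-7/3)R2 → (0, 1, 0, -4/15)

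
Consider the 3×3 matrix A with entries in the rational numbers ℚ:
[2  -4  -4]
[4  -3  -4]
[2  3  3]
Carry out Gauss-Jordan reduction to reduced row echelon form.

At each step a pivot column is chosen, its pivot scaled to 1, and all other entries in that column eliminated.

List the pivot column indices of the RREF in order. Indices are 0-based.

step 1: normalize row 0 (÷2) = (1, -2, -2)
  row 1: subtract 4×row0 = (0, 5, 4)
  row 2: subtract 2×row0 = (0, 7, 7)
step 2: normalize row 1 (÷5) = (0, 1, 4/5)
  row 0: subtract -2×row1 = (1, 0, -2/5)
  row 2: subtract 7×row1 = (0, 0, 7/5)
step 3: normalize row 2 (÷7/5) = (0, 0, 1)
  row 0: subtract -2/5×row2 = (1, 0, 0)
  row 1: subtract 4/5×row2 = (0, 1, 0)

pivot columns: 0, 1, 2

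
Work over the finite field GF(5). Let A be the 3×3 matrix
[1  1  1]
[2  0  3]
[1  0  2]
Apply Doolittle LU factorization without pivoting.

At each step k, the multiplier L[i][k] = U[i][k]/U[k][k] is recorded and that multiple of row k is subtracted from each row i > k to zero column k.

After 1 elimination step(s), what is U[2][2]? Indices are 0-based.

U[2][2] = 1

[col 0] pivot 1
  R1 -= 2*R0 → (0, 3, 1)  (L[1][0] := 2)
  R2 -= 1*R0 → (0, 4, 1)  (L[2][0] := 1)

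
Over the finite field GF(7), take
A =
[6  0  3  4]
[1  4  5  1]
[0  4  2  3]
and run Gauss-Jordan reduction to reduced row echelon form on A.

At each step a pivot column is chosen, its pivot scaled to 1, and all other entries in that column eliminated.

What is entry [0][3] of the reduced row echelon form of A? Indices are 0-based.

pivot(0,0)=6: scale R0 → (1, 0, 4, 3)
  clear (1,0): R1 −= (1)R0 → (0, 4, 1, 5)
pivot(1,1)=4: scale R1 → (0, 1, 2, 3)
  clear (2,1): R2 −= (4)R1 → (0, 0, 1, 5)
pivot(2,2)=1: scale R2 → (0, 0, 1, 5)
  clear (0,2): R0 −= (4)R2 → (1, 0, 0, 4)
  clear (1,2): R1 −= (2)R2 → (0, 1, 0, 0)

M[0][3] = 4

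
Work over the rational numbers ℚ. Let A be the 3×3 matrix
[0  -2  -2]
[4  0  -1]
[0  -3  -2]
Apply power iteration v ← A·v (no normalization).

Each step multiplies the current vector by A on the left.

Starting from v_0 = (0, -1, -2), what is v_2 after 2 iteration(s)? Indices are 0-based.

v_2 = (-18, 17, -20)

v_0 = (0, -1, -2).
v_1 = A·v_0 = (6, 2, 7).
v_2 = A·v_1 = (-18, 17, -20).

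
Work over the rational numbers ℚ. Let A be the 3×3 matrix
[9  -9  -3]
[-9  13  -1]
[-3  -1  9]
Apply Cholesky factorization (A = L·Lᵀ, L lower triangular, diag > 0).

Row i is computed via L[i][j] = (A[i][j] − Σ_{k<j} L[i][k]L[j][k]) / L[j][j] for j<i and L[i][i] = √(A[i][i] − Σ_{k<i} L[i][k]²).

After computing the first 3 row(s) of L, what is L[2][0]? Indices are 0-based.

L[2][0] = -1

Step 1: L[0][0] = √(9) = 3.
  L[1][0] = (-9) / L[0][0] = -3.
Step 2: L[1][1] = √(4) = 2.
  L[2][0] = (-3) / L[0][0] = -1.
  L[2][1] = (-4) / L[1][1] = -2.
Step 3: L[2][2] = √(4) = 2.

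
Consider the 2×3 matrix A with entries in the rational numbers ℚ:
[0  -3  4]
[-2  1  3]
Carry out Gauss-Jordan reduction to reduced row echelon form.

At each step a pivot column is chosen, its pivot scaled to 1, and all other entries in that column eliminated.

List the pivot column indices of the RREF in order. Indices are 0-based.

pivot columns: 0, 1

pivot(0,0): swap R0↔R1
pivot(0,0)=-2: scale R0 → (1, -1/2, -3/2)
pivot(1,1)=-3: scale R1 → (0, 1, -4/3)
  clear (0,1): R0 −= (-1/2)R1 → (1, 0, -13/6)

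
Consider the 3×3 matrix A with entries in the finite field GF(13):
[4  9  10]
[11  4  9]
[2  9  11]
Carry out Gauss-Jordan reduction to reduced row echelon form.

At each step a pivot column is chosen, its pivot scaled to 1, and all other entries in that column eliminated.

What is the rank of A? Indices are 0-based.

rank = 3

pivot(0,0)=4: scale R0 → (1, 12, 9)
  clear (1,0): R1 −= (11)R0 → (0, 2, 1)
  clear (2,0): R2 −= (2)R0 → (0, 11, 6)
pivot(1,1)=2: scale R1 → (0, 1, 7)
  clear (0,1): R0 −= (12)R1 → (1, 0, 3)
  clear (2,1): R2 −= (11)R1 → (0, 0, 7)
pivot(2,2)=7: scale R2 → (0, 0, 1)
  clear (0,2): R0 −= (3)R2 → (1, 0, 0)
  clear (1,2): R1 −= (7)R2 → (0, 1, 0)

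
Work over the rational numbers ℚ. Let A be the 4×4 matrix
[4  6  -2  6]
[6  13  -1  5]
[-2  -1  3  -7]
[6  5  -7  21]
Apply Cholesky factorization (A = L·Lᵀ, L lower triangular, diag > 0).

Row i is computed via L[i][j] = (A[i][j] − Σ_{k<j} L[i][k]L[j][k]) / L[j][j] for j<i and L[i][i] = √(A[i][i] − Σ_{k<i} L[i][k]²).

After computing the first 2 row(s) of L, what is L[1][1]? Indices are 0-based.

L[1][1] = 2

Step 1: L[0][0] = √(4) = 2.
  L[1][0] = (6) / L[0][0] = 3.
Step 2: L[1][1] = √(4) = 2.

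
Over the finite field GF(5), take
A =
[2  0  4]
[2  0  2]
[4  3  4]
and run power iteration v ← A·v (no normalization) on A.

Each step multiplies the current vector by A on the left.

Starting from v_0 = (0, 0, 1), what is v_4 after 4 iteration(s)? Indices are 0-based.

v_4 = (4, 2, 1)

v_0 = (0, 0, 1).
v_1 = A·v_0 = (4, 2, 4).
v_2 = A·v_1 = (4, 1, 3).
v_3 = A·v_2 = (0, 4, 1).
v_4 = A·v_3 = (4, 2, 1).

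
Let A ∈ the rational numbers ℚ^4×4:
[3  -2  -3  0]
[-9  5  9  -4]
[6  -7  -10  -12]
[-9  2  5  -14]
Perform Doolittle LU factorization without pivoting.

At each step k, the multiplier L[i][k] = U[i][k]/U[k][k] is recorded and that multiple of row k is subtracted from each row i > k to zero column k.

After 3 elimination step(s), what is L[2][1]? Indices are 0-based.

L[2][1] = 3

[col 0] pivot 3
  R1 -= -3*R0 → (0, -1, 0, -4)  (L[1][0] := -3)
  R2 -= 2*R0 → (0, -3, -4, -12)  (L[2][0] := 2)
  R3 -= -3*R0 → (0, -4, -4, -14)  (L[3][0] := -3)
[col 1] pivot -1
  R2 -= 3*R1 → (0, 0, -4, 0)  (L[2][1] := 3)
  R3 -= 4*R1 → (0, 0, -4, 2)  (L[3][1] := 4)
[col 2] pivot -4
  R3 -= 1*R2 → (0, 0, 0, 2)  (L[3][2] := 1)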